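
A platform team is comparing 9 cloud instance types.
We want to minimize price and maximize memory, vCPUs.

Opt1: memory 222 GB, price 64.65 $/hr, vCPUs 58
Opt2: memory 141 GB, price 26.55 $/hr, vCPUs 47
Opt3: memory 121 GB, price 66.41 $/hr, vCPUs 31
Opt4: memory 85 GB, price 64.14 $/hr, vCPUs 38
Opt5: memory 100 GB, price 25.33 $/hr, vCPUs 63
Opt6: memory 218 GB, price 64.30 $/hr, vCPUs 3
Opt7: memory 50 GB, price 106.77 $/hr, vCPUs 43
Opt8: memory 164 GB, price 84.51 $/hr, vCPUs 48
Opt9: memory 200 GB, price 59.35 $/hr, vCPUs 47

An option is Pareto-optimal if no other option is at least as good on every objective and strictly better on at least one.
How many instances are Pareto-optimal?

Opt1: not dominated (best memory).
Opt2: not dominated.
Opt3: dominated by Opt1 (memory 222≥121, price 64.65≤66.41, vCPUs 58≥31).
Opt4: dominated by Opt2 (memory 141≥85, price 26.55≤64.14, vCPUs 47≥38).
Opt5: not dominated (best price).
Opt6: not dominated.
Opt7: dominated by Opt1 (memory 222≥50, price 64.65≤106.77, vCPUs 58≥43).
Opt8: dominated by Opt1 (memory 222≥164, price 64.65≤84.51, vCPUs 58≥48).
Opt9: not dominated.
Pareto-optimal: Opt1, Opt2, Opt5, Opt6, Opt9 → 5.

5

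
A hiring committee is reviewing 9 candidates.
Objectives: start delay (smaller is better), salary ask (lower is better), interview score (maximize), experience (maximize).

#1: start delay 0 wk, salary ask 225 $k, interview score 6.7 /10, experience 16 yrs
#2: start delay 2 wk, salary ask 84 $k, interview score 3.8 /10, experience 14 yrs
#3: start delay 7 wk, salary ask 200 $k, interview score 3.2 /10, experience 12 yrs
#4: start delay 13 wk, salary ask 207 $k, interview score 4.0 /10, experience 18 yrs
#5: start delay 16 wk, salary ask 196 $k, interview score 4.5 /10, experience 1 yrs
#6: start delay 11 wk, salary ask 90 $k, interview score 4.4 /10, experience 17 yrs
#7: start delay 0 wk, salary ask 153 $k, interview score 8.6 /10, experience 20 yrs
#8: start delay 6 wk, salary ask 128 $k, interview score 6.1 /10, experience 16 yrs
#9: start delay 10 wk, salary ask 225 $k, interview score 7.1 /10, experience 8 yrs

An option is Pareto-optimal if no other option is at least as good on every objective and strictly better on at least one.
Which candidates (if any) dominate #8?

#1: worse on salary ask (225 vs 128).
#2: worse on interview score (3.8 vs 6.1).
#3: worse on start delay (7 vs 6).
#4: worse on start delay (13 vs 6).
#5: worse on start delay (16 vs 6).
#6: worse on start delay (11 vs 6).
#7: worse on salary ask (153 vs 128).
#9: worse on start delay (10 vs 6).
No option dominates #8.

none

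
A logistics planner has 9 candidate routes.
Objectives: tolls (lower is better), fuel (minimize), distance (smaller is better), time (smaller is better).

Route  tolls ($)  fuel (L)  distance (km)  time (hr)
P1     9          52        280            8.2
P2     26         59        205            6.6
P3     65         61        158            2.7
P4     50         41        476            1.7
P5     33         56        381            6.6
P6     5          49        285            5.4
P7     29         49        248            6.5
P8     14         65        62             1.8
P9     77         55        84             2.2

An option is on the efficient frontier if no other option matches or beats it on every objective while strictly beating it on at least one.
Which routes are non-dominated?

P1, P2, P3, P4, P6, P7, P8, P9

P1: not dominated.
P2: not dominated.
P3: not dominated.
P4: not dominated (best fuel).
P5: dominated by P6 (tolls 5≤33, fuel 49≤56, distance 285≤381, time 5.4≤6.6).
P6: not dominated (best tolls).
P7: not dominated.
P8: not dominated (best distance).
P9: not dominated.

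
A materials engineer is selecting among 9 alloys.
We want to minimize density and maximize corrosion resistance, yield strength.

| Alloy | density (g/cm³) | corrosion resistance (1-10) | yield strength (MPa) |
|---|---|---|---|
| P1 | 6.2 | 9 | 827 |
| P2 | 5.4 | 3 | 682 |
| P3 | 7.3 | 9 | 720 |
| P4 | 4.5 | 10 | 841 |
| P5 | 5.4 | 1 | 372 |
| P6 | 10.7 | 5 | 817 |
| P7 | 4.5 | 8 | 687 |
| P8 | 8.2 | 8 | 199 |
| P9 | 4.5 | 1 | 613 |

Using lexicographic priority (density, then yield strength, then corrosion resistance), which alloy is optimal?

First minimize density: best is 4.5, kept {P4, P7, P9}.
Then maximize yield strength: best is 841, kept {P4}.

P4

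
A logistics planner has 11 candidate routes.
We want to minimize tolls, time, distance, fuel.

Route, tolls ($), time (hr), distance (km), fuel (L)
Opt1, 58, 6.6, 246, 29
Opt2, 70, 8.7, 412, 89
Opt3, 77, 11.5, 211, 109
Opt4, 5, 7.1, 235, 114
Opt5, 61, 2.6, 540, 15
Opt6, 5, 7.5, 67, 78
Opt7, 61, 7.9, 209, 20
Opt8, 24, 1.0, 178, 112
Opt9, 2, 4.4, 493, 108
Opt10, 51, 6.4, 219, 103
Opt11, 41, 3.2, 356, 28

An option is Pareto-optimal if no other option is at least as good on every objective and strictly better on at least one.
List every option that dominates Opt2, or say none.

Opt1: tolls 58≤70, time 6.6≤8.7, distance 246≤412, fuel 29≤89 — dominates Opt2.
Opt6: tolls 5≤70, time 7.5≤8.7, distance 67≤412, fuel 78≤89 — dominates Opt2.
Opt7: tolls 61≤70, time 7.9≤8.7, distance 209≤412, fuel 20≤89 — dominates Opt2.
Opt11: tolls 41≤70, time 3.2≤8.7, distance 356≤412, fuel 28≤89 — dominates Opt2.
Others (Opt3, Opt4, Opt5, Opt8, Opt9, Opt10) are each worse than Opt2 on at least one objective.

Opt1, Opt6, Opt7, Opt11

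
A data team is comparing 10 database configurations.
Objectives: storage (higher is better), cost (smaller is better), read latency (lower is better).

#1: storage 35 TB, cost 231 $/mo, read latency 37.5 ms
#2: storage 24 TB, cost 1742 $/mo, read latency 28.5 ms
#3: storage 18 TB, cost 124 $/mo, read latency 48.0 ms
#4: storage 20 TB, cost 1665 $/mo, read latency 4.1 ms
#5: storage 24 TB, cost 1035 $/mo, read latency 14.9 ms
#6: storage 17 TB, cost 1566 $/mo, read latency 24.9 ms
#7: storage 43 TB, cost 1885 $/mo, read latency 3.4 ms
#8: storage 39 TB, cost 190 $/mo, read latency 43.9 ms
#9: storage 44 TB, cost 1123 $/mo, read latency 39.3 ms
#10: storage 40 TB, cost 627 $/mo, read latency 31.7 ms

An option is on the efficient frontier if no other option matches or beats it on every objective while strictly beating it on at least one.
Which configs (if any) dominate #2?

#5

#5: storage 24≥24, cost 1035≤1742, read latency 14.9≤28.5 — dominates #2.
Others (#1, #3, #4, #6, #7, #8, #9, #10) are each worse than #2 on at least one objective.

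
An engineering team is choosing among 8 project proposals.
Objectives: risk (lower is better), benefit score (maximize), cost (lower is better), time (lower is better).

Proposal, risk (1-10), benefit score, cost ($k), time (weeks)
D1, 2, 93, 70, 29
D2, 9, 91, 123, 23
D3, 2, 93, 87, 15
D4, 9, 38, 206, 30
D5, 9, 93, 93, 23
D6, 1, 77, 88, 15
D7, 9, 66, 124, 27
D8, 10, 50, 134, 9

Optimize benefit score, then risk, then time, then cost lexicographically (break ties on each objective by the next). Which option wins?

D3

First maximize benefit score: best is 93, kept {D1, D3, D5}.
Then minimize risk: best is 2, kept {D1, D3}.
Then minimize time: best is 15, kept {D3}.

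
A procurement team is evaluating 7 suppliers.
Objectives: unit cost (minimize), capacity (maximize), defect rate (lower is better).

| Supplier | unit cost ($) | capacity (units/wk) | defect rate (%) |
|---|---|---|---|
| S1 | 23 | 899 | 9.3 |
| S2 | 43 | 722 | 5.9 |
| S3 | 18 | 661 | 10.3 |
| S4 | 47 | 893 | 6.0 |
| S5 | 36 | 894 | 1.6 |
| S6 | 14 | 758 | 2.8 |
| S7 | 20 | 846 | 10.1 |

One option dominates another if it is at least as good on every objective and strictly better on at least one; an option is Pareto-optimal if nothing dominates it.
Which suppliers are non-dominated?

S1, S5, S6, S7

S1: not dominated (best capacity).
S2: dominated by S5 (unit cost 36≤43, capacity 894≥722, defect rate 1.6≤5.9).
S3: dominated by S6 (unit cost 14≤18, capacity 758≥661, defect rate 2.8≤10.3).
S4: dominated by S5 (unit cost 36≤47, capacity 894≥893, defect rate 1.6≤6.0).
S5: not dominated (best defect rate).
S6: not dominated (best unit cost).
S7: not dominated.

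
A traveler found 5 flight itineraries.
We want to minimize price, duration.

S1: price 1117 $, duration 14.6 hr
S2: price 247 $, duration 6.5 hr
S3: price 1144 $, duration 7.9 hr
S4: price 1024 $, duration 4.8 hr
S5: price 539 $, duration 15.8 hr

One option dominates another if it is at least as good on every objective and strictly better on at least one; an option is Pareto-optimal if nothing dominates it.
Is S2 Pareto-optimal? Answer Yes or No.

S1: worse on price (1117 vs 247).
S3: worse on price (1144 vs 247).
S4: worse on price (1024 vs 247).
S5: worse on price (539 vs 247).
No option is at least as good as S2 on every objective and strictly better on one.

Yes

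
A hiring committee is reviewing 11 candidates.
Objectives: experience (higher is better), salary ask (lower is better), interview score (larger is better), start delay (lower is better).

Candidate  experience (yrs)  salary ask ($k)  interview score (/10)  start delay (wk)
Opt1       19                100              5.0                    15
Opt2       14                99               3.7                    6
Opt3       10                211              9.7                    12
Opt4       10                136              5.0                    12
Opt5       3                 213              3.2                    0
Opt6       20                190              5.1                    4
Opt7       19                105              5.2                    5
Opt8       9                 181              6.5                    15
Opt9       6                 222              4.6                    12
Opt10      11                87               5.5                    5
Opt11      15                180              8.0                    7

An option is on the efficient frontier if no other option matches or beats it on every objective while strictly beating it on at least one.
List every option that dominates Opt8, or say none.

Opt11

Opt11: experience 15≥9, salary ask 180≤181, interview score 8.0≥6.5, start delay 7≤15 — dominates Opt8.
Others (Opt1, Opt2, Opt3, Opt4, Opt5, Opt6, Opt7, Opt9, Opt10) are each worse than Opt8 on at least one objective.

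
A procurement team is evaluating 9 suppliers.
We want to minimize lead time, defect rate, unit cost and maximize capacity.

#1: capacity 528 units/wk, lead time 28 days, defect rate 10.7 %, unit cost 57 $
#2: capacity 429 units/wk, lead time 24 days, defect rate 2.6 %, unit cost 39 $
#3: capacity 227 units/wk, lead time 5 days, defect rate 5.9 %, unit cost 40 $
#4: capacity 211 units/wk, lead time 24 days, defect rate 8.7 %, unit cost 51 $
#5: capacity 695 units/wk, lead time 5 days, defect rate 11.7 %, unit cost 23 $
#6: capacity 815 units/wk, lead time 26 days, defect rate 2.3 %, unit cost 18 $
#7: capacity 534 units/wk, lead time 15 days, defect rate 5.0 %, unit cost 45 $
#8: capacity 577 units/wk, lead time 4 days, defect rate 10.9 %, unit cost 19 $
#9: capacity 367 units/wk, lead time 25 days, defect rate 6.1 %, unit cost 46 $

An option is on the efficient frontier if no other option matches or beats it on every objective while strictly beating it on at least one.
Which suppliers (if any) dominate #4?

#2: capacity 429≥211, lead time 24≤24, defect rate 2.6≤8.7, unit cost 39≤51 — dominates #4.
#3: capacity 227≥211, lead time 5≤24, defect rate 5.9≤8.7, unit cost 40≤51 — dominates #4.
#7: capacity 534≥211, lead time 15≤24, defect rate 5.0≤8.7, unit cost 45≤51 — dominates #4.
Others (#1, #5, #6, #8, #9) are each worse than #4 on at least one objective.

#2, #3, #7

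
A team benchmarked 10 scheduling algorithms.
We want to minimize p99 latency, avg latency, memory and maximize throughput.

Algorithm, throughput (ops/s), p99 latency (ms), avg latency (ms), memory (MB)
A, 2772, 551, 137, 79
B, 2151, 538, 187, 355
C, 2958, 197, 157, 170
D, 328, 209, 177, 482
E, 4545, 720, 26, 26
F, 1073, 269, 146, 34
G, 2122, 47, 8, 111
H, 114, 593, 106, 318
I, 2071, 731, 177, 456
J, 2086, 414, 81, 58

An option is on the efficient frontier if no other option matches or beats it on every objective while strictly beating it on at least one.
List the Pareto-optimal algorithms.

A: not dominated.
B: dominated by C (throughput 2958≥2151, p99 latency 197≤538, avg latency 157≤187, memory 170≤355).
C: not dominated.
D: dominated by C (throughput 2958≥328, p99 latency 197≤209, avg latency 157≤177, memory 170≤482).
E: not dominated (best throughput).
F: not dominated.
G: not dominated (best p99 latency).
H: dominated by G (throughput 2122≥114, p99 latency 47≤593, avg latency 8≤106, memory 111≤318).
I: dominated by A (throughput 2772≥2071, p99 latency 551≤731, avg latency 137≤177, memory 79≤456).
J: not dominated.

A, C, E, F, G, J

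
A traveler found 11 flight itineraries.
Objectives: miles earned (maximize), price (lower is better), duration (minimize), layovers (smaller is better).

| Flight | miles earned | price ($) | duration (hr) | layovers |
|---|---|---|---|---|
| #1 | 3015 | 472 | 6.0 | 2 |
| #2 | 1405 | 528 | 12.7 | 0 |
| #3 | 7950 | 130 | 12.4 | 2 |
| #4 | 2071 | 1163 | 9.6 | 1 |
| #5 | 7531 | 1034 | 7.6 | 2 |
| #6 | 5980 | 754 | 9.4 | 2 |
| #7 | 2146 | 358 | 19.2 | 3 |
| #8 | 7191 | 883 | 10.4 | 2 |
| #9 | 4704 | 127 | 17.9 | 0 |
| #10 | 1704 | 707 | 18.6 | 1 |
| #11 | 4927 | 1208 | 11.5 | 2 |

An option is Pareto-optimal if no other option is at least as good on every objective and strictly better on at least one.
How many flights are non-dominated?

8

#1: not dominated (best duration).
#2: not dominated.
#3: not dominated (best miles earned).
#4: not dominated.
#5: not dominated.
#6: not dominated.
#7: dominated by #3 (miles earned 7950≥2146, price 130≤358, duration 12.4≤19.2, layovers 2≤3).
#8: not dominated.
#9: not dominated (best price).
#10: dominated by #9 (miles earned 4704≥1704, price 127≤707, duration 17.9≤18.6, layovers 0≤1).
#11: dominated by #5 (miles earned 7531≥4927, price 1034≤1208, duration 7.6≤11.5, layovers 2≤2).
Pareto-optimal: #1, #2, #3, #4, #5, #6, #8, #9 → 8.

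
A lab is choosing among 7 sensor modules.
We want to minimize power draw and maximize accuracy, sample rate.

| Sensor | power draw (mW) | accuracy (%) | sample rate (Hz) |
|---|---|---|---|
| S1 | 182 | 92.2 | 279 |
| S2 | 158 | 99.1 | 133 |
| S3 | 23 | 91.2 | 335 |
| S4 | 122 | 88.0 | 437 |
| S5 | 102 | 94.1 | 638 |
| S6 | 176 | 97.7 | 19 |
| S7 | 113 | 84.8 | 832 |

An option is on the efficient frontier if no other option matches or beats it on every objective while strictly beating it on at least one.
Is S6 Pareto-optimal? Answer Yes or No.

No

S2 vs S6: power draw 158≤176, accuracy 99.1≥97.7, sample rate 133≥19 — S2 is at least as good on every objective and strictly better on at least one, so S2 dominates S6.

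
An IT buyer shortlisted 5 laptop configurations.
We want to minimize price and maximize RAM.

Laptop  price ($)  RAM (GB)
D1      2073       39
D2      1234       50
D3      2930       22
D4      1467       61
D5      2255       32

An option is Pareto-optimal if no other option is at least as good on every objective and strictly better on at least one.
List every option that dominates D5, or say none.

D1: price 2073≤2255, RAM 39≥32 — dominates D5.
D2: price 1234≤2255, RAM 50≥32 — dominates D5.
D4: price 1467≤2255, RAM 61≥32 — dominates D5.
Others (D3) are each worse than D5 on at least one objective.

D1, D2, D4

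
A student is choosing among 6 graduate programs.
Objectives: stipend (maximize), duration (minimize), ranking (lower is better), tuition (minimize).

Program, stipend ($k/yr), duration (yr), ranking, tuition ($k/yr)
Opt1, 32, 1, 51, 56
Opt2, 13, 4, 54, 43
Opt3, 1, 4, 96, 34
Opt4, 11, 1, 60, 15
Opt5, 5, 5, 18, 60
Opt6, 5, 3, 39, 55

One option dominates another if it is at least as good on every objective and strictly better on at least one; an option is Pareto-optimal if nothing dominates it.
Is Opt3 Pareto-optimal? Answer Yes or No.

No

Opt4 vs Opt3: stipend 11≥1, duration 1≤4, ranking 60≤96, tuition 15≤34 — Opt4 is at least as good on every objective and strictly better on at least one, so Opt4 dominates Opt3.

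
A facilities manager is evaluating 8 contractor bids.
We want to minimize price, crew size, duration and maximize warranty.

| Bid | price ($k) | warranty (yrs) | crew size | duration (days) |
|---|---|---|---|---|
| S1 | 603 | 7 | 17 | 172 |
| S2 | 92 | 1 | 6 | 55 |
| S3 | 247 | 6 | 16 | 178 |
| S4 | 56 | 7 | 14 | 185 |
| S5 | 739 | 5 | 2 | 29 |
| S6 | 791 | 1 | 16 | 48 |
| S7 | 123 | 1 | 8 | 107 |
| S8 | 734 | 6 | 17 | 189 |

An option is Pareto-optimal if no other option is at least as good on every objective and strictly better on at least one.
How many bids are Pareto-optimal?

5

S1: not dominated.
S2: not dominated.
S3: not dominated.
S4: not dominated (best price).
S5: not dominated (best crew size).
S6: dominated by S5 (price 739≤791, warranty 5≥1, crew size 2≤16, duration 29≤48).
S7: dominated by S2 (price 92≤123, warranty 1≥1, crew size 6≤8, duration 55≤107).
S8: dominated by S1 (price 603≤734, warranty 7≥6, crew size 17≤17, duration 172≤189).
Pareto-optimal: S1, S2, S3, S4, S5 → 5.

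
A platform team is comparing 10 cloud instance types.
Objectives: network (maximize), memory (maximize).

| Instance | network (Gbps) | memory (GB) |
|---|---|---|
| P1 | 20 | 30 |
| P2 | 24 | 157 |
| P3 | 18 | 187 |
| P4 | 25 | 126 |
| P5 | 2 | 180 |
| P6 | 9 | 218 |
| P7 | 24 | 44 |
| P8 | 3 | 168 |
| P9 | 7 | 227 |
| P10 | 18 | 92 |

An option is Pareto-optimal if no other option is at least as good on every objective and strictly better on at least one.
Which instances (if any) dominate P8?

P3: network 18≥3, memory 187≥168 — dominates P8.
P6: network 9≥3, memory 218≥168 — dominates P8.
P9: network 7≥3, memory 227≥168 — dominates P8.
Others (P1, P2, P4, P5, P7, P10) are each worse than P8 on at least one objective.

P3, P6, P9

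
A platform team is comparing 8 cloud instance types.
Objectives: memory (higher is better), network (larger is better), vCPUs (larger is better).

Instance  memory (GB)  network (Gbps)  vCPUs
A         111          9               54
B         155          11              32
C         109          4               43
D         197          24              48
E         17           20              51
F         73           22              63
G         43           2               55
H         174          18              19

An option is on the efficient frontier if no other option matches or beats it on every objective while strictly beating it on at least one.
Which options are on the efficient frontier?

A: not dominated.
B: dominated by D (memory 197≥155, network 24≥11, vCPUs 48≥32).
C: dominated by A (memory 111≥109, network 9≥4, vCPUs 54≥43).
D: not dominated (best memory).
E: dominated by F (memory 73≥17, network 22≥20, vCPUs 63≥51).
F: not dominated (best vCPUs).
G: dominated by F (memory 73≥43, network 22≥2, vCPUs 63≥55).
H: dominated by D (memory 197≥174, network 24≥18, vCPUs 48≥19).

A, D, F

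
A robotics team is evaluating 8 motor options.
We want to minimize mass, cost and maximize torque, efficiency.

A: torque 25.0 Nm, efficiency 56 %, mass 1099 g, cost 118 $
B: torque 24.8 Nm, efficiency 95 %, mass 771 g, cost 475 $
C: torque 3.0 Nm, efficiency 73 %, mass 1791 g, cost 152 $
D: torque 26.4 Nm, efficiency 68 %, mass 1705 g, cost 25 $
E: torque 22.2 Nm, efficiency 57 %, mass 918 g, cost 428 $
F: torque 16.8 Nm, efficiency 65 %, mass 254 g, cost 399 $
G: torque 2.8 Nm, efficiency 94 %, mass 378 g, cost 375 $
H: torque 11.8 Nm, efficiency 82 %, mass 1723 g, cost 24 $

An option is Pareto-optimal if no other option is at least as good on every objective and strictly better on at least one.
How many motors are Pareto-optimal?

A: not dominated.
B: not dominated (best efficiency).
C: dominated by H (torque 11.8≥3.0, efficiency 82≥73, mass 1723≤1791, cost 24≤152).
D: not dominated (best torque).
E: not dominated.
F: not dominated (best mass).
G: not dominated.
H: not dominated (best cost).
Pareto-optimal: A, B, D, E, F, G, H → 7.

7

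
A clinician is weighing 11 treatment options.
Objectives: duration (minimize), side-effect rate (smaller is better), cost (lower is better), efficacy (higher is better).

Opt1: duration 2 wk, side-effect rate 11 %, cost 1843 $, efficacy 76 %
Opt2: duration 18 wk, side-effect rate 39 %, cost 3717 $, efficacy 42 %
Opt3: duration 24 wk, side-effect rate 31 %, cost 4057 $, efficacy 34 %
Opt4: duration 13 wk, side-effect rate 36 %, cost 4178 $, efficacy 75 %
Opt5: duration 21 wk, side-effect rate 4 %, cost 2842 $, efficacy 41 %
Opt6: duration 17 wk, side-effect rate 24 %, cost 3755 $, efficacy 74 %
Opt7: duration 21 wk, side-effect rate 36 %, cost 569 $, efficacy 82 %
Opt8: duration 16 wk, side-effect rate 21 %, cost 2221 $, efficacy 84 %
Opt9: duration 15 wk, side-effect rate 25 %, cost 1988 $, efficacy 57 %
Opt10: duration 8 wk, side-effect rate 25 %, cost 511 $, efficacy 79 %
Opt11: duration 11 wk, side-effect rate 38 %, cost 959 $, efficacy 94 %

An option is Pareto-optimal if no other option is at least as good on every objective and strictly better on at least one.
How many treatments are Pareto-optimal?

6

Opt1: not dominated (best duration).
Opt2: dominated by Opt1 (duration 2≤18, side-effect rate 11≤39, cost 1843≤3717, efficacy 76≥42).
Opt3: dominated by Opt1 (duration 2≤24, side-effect rate 11≤31, cost 1843≤4057, efficacy 76≥34).
Opt4: dominated by Opt1 (duration 2≤13, side-effect rate 11≤36, cost 1843≤4178, efficacy 76≥75).
Opt5: not dominated (best side-effect rate).
Opt6: dominated by Opt1 (duration 2≤17, side-effect rate 11≤24, cost 1843≤3755, efficacy 76≥74).
Opt7: not dominated.
Opt8: not dominated.
Opt9: dominated by Opt1 (duration 2≤15, side-effect rate 11≤25, cost 1843≤1988, efficacy 76≥57).
Opt10: not dominated (best cost).
Opt11: not dominated (best efficacy).
Pareto-optimal: Opt1, Opt5, Opt7, Opt8, Opt10, Opt11 → 6.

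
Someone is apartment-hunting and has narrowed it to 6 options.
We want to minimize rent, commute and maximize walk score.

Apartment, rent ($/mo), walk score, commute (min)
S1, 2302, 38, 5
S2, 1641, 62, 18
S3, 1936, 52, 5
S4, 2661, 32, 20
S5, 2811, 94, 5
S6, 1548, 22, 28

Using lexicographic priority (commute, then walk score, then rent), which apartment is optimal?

First minimize commute: best is 5, kept {S1, S3, S5}.
Then maximize walk score: best is 94, kept {S5}.

S5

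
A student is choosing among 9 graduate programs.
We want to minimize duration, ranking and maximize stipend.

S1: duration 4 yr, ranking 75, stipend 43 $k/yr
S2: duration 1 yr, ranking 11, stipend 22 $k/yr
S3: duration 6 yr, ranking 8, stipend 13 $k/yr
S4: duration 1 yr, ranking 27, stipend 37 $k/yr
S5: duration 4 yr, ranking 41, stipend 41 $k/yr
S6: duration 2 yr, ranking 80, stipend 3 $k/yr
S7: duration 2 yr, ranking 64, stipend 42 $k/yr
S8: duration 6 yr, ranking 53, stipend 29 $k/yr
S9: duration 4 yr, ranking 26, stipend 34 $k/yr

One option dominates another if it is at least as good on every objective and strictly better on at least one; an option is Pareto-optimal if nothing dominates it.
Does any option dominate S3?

No

S1: worse on ranking (75 vs 8).
S2: worse on ranking (11 vs 8).
S4: worse on ranking (27 vs 8).
S5: worse on ranking (41 vs 8).
S6: worse on ranking (80 vs 8).
S7: worse on ranking (64 vs 8).
S8: worse on ranking (53 vs 8).
S9: worse on ranking (26 vs 8).
No option is at least as good as S3 on every objective and strictly better on one.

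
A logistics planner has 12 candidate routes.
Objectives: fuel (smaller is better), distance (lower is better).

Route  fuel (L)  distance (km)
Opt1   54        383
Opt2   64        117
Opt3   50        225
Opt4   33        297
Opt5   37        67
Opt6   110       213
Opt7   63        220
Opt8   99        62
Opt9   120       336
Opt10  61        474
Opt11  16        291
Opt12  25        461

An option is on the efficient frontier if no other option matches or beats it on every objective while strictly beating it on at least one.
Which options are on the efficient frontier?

Opt5, Opt8, Opt11

Opt1: dominated by Opt3 (fuel 50≤54, distance 225≤383).
Opt2: dominated by Opt5 (fuel 37≤64, distance 67≤117).
Opt3: dominated by Opt5 (fuel 37≤50, distance 67≤225).
Opt4: dominated by Opt11 (fuel 16≤33, distance 291≤297).
Opt5: not dominated.
Opt6: dominated by Opt2 (fuel 64≤110, distance 117≤213).
Opt7: dominated by Opt5 (fuel 37≤63, distance 67≤220).
Opt8: not dominated (best distance).
Opt9: dominated by Opt2 (fuel 64≤120, distance 117≤336).
Opt10: dominated by Opt1 (fuel 54≤61, distance 383≤474).
Opt11: not dominated (best fuel).
Opt12: dominated by Opt11 (fuel 16≤25, distance 291≤461).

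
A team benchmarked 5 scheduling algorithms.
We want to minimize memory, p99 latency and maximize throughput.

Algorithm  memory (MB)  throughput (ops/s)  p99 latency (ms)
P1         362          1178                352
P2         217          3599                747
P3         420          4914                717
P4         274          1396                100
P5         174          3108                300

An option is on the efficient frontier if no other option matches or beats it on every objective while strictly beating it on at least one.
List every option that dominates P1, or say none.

P4, P5

P4: memory 274≤362, throughput 1396≥1178, p99 latency 100≤352 — dominates P1.
P5: memory 174≤362, throughput 3108≥1178, p99 latency 300≤352 — dominates P1.
Others (P2, P3) are each worse than P1 on at least one objective.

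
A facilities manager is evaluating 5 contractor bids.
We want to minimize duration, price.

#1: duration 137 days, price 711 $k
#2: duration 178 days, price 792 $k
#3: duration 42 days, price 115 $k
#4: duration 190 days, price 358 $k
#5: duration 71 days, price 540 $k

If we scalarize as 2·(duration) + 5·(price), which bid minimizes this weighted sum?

#3

#1: 2·137 + 5·711 = 3829
#2: 2·178 + 5·792 = 4316
#3: 2·42 + 5·115 = 659
#4: 2·190 + 5·358 = 2170
#5: 2·71 + 5·540 = 2842
Lowest: #3 at 659.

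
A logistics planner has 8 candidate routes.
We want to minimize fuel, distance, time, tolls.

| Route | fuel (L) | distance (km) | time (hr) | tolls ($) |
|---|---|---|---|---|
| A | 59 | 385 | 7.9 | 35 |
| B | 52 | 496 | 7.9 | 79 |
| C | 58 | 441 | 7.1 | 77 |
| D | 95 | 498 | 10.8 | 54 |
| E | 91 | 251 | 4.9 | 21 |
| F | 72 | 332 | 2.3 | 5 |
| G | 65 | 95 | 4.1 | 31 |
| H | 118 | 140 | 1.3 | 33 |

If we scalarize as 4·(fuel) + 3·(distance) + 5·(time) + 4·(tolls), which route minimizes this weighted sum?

A: 4·59 + 3·385 + 5·7.9 + 4·35 = 1570.5
B: 4·52 + 3·496 + 5·7.9 + 4·79 = 2051.5
C: 4·58 + 3·441 + 5·7.1 + 4·77 = 1898.5
D: 4·95 + 3·498 + 5·10.8 + 4·54 = 2144.0
E: 4·91 + 3·251 + 5·4.9 + 4·21 = 1225.5
F: 4·72 + 3·332 + 5·2.3 + 4·5 = 1315.5
G: 4·65 + 3·95 + 5·4.1 + 4·31 = 689.5
H: 4·118 + 3·140 + 5·1.3 + 4·33 = 1030.5
Lowest: G at 689.5.

G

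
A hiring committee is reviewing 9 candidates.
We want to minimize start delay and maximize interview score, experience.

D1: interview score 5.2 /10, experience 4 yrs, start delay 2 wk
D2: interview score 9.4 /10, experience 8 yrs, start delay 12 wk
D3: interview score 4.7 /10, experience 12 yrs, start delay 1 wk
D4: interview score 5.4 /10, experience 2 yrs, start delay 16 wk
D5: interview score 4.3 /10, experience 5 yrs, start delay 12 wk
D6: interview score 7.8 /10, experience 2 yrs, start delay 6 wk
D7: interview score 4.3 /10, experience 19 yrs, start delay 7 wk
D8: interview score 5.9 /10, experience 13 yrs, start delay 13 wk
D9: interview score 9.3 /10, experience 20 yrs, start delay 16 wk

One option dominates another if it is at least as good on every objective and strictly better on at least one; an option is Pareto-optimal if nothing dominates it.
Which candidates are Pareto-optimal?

D1: not dominated.
D2: not dominated (best interview score).
D3: not dominated (best start delay).
D4: dominated by D2 (interview score 9.4≥5.4, experience 8≥2, start delay 12≤16).
D5: dominated by D2 (interview score 9.4≥4.3, experience 8≥5, start delay 12≤12).
D6: not dominated.
D7: not dominated.
D8: not dominated.
D9: not dominated (best experience).

D1, D2, D3, D6, D7, D8, D9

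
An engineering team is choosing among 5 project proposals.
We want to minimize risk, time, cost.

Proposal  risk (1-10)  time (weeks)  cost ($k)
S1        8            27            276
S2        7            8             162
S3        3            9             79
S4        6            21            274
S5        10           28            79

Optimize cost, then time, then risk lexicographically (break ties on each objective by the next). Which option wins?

S3

First minimize cost: best is 79, kept {S3, S5}.
Then minimize time: best is 9, kept {S3}.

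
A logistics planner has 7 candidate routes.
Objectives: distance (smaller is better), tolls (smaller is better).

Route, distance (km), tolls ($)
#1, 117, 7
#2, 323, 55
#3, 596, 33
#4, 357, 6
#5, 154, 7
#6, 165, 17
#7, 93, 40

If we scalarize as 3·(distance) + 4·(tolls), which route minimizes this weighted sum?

#1

#1: 3·117 + 4·7 = 379
#2: 3·323 + 4·55 = 1189
#3: 3·596 + 4·33 = 1920
#4: 3·357 + 4·6 = 1095
#5: 3·154 + 4·7 = 490
#6: 3·165 + 4·17 = 563
#7: 3·93 + 4·40 = 439
Lowest: #1 at 379.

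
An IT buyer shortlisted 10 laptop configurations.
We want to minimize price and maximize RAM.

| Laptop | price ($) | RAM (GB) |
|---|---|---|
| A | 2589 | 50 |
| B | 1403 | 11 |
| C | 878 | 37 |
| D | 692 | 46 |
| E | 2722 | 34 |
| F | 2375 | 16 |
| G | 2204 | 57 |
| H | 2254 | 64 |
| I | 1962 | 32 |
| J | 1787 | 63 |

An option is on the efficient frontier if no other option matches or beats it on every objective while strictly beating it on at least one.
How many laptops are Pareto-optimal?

A: dominated by G (price 2204≤2589, RAM 57≥50).
B: dominated by C (price 878≤1403, RAM 37≥11).
C: dominated by D (price 692≤878, RAM 46≥37).
D: not dominated (best price).
E: dominated by A (price 2589≤2722, RAM 50≥34).
F: dominated by C (price 878≤2375, RAM 37≥16).
G: dominated by J (price 1787≤2204, RAM 63≥57).
H: not dominated (best RAM).
I: dominated by C (price 878≤1962, RAM 37≥32).
J: not dominated.
Pareto-optimal: D, H, J → 3.

3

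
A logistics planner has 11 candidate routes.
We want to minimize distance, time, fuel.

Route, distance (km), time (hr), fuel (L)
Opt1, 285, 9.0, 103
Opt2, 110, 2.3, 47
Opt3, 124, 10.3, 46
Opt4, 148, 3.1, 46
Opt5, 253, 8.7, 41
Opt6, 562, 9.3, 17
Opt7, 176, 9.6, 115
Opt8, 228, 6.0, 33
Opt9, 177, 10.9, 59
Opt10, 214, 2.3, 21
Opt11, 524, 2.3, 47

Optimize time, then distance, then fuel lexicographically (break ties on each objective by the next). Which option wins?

First minimize time: best is 2.3, kept {Opt2, Opt10, Opt11}.
Then minimize distance: best is 110, kept {Opt2}.

Opt2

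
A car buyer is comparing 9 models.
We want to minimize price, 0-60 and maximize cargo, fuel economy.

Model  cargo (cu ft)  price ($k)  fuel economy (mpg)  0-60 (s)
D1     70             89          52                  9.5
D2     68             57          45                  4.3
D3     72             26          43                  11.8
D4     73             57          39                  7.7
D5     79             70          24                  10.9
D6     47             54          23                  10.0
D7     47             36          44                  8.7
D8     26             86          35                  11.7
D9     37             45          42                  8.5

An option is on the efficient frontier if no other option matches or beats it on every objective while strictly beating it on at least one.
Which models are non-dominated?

D1, D2, D3, D4, D5, D7, D9

D1: not dominated (best fuel economy).
D2: not dominated (best 0-60).
D3: not dominated (best price).
D4: not dominated.
D5: not dominated (best cargo).
D6: dominated by D7 (cargo 47≥47, price 36≤54, fuel economy 44≥23, 0-60 8.7≤10.0).
D7: not dominated.
D8: dominated by D2 (cargo 68≥26, price 57≤86, fuel economy 45≥35, 0-60 4.3≤11.7).
D9: not dominated.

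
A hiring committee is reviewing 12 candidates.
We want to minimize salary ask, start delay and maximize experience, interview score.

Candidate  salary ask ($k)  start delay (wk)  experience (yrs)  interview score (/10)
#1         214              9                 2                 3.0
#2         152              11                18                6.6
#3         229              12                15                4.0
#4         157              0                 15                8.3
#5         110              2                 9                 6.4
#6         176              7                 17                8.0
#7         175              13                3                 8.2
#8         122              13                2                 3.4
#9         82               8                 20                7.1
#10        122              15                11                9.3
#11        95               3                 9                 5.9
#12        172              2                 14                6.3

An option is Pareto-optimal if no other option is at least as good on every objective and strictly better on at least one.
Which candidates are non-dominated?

#4, #5, #6, #9, #10, #11

#1: dominated by #4 (salary ask 157≤214, start delay 0≤9, experience 15≥2, interview score 8.3≥3.0).
#2: dominated by #9 (salary ask 82≤152, start delay 8≤11, experience 20≥18, interview score 7.1≥6.6).
#3: dominated by #2 (salary ask 152≤229, start delay 11≤12, experience 18≥15, interview score 6.6≥4.0).
#4: not dominated (best start delay).
#5: not dominated.
#6: not dominated.
#7: dominated by #4 (salary ask 157≤175, start delay 0≤13, experience 15≥3, interview score 8.3≥8.2).
#8: dominated by #5 (salary ask 110≤122, start delay 2≤13, experience 9≥2, interview score 6.4≥3.4).
#9: not dominated (best salary ask).
#10: not dominated (best interview score).
#11: not dominated.
#12: dominated by #4 (salary ask 157≤172, start delay 0≤2, experience 15≥14, interview score 8.3≥6.3).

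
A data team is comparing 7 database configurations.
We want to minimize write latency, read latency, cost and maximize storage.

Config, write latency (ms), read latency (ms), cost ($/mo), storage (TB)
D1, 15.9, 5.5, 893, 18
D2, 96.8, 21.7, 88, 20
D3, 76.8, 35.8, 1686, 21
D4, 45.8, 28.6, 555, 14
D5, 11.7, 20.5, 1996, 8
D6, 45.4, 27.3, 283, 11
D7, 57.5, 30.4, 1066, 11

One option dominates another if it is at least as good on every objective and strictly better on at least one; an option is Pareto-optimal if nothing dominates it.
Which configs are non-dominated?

D1: not dominated (best read latency).
D2: not dominated (best cost).
D3: not dominated (best storage).
D4: not dominated.
D5: not dominated (best write latency).
D6: not dominated.
D7: dominated by D1 (write latency 15.9≤57.5, read latency 5.5≤30.4, cost 893≤1066, storage 18≥11).

D1, D2, D3, D4, D5, D6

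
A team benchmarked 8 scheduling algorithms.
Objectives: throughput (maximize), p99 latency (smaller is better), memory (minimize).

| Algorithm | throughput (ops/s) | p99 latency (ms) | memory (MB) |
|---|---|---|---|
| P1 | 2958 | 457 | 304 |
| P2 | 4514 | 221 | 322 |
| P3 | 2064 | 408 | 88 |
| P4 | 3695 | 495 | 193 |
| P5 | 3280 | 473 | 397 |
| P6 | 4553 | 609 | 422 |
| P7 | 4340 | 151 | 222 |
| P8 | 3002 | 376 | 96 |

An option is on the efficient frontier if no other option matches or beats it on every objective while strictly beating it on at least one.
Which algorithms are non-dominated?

P1: dominated by P7 (throughput 4340≥2958, p99 latency 151≤457, memory 222≤304).
P2: not dominated.
P3: not dominated (best memory).
P4: not dominated.
P5: dominated by P2 (throughput 4514≥3280, p99 latency 221≤473, memory 322≤397).
P6: not dominated (best throughput).
P7: not dominated (best p99 latency).
P8: not dominated.

P2, P3, P4, P6, P7, P8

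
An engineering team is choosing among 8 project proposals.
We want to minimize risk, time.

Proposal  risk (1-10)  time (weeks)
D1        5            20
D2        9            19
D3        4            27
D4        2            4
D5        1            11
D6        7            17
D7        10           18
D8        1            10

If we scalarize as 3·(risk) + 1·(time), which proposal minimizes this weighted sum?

D1: 3·5 + 1·20 = 35
D2: 3·9 + 1·19 = 46
D3: 3·4 + 1·27 = 39
D4: 3·2 + 1·4 = 10
D5: 3·1 + 1·11 = 14
D6: 3·7 + 1·17 = 38
D7: 3·10 + 1·18 = 48
D8: 3·1 + 1·10 = 13
Lowest: D4 at 10.

D4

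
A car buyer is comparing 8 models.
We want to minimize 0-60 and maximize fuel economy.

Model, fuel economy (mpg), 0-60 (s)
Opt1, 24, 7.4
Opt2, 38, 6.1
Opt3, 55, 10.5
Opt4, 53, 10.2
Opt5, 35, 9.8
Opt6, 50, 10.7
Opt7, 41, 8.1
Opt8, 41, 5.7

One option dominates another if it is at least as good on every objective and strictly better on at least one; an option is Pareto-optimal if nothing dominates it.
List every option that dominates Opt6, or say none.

Opt3: fuel economy 55≥50, 0-60 10.5≤10.7 — dominates Opt6.
Opt4: fuel economy 53≥50, 0-60 10.2≤10.7 — dominates Opt6.
Others (Opt1, Opt2, Opt5, Opt7, Opt8) are each worse than Opt6 on at least one objective.

Opt3, Opt4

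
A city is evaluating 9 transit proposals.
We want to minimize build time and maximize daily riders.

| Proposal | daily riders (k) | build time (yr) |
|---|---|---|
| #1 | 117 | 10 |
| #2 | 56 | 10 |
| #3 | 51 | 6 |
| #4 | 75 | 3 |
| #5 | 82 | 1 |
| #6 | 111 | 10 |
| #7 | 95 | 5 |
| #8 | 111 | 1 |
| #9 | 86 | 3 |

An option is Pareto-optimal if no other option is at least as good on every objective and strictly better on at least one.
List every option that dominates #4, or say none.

#5, #8, #9

#5: daily riders 82≥75, build time 1≤3 — dominates #4.
#8: daily riders 111≥75, build time 1≤3 — dominates #4.
#9: daily riders 86≥75, build time 3≤3 — dominates #4.
Others (#1, #2, #3, #6, #7) are each worse than #4 on at least one objective.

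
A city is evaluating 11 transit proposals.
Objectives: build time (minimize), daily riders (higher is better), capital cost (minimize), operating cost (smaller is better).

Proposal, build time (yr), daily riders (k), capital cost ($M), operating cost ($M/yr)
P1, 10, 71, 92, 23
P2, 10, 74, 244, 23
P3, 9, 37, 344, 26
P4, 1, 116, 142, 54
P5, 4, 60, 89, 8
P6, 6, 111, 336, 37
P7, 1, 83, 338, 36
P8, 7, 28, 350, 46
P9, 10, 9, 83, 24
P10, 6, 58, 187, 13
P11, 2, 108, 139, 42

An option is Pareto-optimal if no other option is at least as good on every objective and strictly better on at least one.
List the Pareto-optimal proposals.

P1: not dominated.
P2: not dominated.
P3: dominated by P5 (build time 4≤9, daily riders 60≥37, capital cost 89≤344, operating cost 8≤26).
P4: not dominated (best daily riders).
P5: not dominated (best operating cost).
P6: not dominated.
P7: not dominated.
P8: dominated by P5 (build time 4≤7, daily riders 60≥28, capital cost 89≤350, operating cost 8≤46).
P9: not dominated (best capital cost).
P10: dominated by P5 (build time 4≤6, daily riders 60≥58, capital cost 89≤187, operating cost 8≤13).
P11: not dominated.

P1, P2, P4, P5, P6, P7, P9, P11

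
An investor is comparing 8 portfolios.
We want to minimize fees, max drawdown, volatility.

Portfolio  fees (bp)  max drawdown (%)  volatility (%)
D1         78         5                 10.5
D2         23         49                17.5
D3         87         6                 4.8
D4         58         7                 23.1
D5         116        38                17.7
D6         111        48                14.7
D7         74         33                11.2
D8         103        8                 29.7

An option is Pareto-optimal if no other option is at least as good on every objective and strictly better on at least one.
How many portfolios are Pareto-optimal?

5

D1: not dominated (best max drawdown).
D2: not dominated (best fees).
D3: not dominated (best volatility).
D4: not dominated.
D5: dominated by D1 (fees 78≤116, max drawdown 5≤38, volatility 10.5≤17.7).
D6: dominated by D1 (fees 78≤111, max drawdown 5≤48, volatility 10.5≤14.7).
D7: not dominated.
D8: dominated by D1 (fees 78≤103, max drawdown 5≤8, volatility 10.5≤29.7).
Pareto-optimal: D1, D2, D3, D4, D7 → 5.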